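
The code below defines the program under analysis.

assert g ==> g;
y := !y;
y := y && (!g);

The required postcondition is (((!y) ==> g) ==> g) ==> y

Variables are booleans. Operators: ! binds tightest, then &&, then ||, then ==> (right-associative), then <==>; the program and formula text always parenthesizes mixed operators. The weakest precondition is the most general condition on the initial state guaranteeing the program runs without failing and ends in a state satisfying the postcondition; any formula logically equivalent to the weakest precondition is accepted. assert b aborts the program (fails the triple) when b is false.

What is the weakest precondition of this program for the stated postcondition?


Working backward. After the program, (((!y) ==> g) ==> g) ==> y must hold.
Before y := y && (!g): (((!(y && (!g))) ==> g) ==> g) ==> (y && (!g))
Before y := !y: (((!((!y) && (!g))) ==> g) ==> g) ==> ((!y) && (!g))
Before assert g ==> g: (((!((!y) && (!g))) ==> g) ==> g) ==> ((!y) && (!g))
Answer: WP = (((!((!y) && (!g))) ==> g) ==> g) ==> ((!y) && (!g))


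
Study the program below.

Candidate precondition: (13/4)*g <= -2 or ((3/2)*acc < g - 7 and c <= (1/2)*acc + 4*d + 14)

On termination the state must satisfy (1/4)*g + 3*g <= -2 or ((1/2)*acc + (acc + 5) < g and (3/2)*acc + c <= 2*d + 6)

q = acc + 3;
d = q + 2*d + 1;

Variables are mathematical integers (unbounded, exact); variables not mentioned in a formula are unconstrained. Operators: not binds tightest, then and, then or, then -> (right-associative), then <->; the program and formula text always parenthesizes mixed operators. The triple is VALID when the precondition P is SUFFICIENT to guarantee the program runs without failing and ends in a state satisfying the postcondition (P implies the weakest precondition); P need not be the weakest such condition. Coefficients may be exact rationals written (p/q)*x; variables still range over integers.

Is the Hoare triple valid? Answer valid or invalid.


Working backward. After the program, the postcondition (1/4)*g + 3*g <= -2 or ((1/2)*acc + (acc + 5) < g and (3/2)*acc + c <= 2*d + 6) must hold; in canonical form it is (13/4)*g <= -2 or ((3/2)*acc < g - 5 and (3/2)*acc + c <= 2*d + 6).
Before d := q + 2*d + 1: (13/4)*g <= -2 or ((3/2)*acc < g - 5 and (3/2)*acc + c <= 4*d + 2*q + 8)
Before q := acc + 3: (13/4)*g <= -2 or ((3/2)*acc < g - 5 and c <= (1/2)*acc + 4*d + 14)
The weakest precondition is (13/4)*g <= -2 or ((3/2)*acc < g - 5 and c <= (1/2)*acc + 4*d + 14).
Check whether (13/4)*g <= -2 or ((3/2)*acc < g - 7 and c <= (1/2)*acc + 4*d + 14) implies it.
Every state satisfying the precondition satisfies the weakest precondition: the implication holds.
Answer: valid


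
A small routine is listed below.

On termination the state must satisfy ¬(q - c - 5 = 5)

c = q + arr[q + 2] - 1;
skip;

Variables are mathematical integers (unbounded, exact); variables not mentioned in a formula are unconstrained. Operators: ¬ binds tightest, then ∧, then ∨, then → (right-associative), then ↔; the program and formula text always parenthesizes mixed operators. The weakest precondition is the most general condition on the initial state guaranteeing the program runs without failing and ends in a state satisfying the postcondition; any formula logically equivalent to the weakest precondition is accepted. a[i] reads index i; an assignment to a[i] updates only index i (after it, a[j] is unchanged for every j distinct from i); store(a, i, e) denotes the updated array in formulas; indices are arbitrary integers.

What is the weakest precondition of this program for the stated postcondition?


Working backward. After the program, the postcondition ¬(q - c - 5 = 5) must hold; in canonical form it is ¬(q = c + 10).
Before skip: ¬(q = c + 10)
Before c := q + arr[q + 2] - 1: ¬(arr[q + 2] = -9)
Answer: WP = ¬(arr[q + 2] = -9)


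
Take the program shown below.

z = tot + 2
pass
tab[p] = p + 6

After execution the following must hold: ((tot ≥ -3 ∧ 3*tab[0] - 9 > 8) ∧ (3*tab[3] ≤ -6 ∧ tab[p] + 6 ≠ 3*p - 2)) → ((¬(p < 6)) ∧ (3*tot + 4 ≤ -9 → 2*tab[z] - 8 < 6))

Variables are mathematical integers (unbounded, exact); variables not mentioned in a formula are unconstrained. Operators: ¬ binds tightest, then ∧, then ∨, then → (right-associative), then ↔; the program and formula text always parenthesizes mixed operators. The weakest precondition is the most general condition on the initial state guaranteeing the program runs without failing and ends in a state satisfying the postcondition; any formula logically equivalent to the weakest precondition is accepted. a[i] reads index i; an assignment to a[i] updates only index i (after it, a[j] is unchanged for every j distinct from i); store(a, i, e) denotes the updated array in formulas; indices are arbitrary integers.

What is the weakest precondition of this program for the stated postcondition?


Working backward. After the program, the postcondition ((tot ≥ -3 ∧ 3*tab[0] - 9 > 8) ∧ (3*tab[3] ≤ -6 ∧ tab[p] + 6 ≠ 3*p - 2)) → ((¬(p < 6)) ∧ (3*tot + 4 ≤ -9 → 2*tab[z] - 8 < 6)) must hold; in canonical form it is (tot ≥ -3 ∧ 3*tab[0] > 17 ∧ 3*tab[3] ≤ -6 ∧ tab[p] ≠ 3*p - 8) → ((¬(p < 6)) ∧ (3*tot ≤ -13 → 2*tab[z] < 14)).
Before tab[p] := p + 6: (tot ≥ -3 ∧ 3*store(tab, p, p + 6)[0] > 17 ∧ 3*store(tab, p, p + 6)[3] ≤ -6 ∧ store(tab, p, p + 6)[p] ≠ 3*p - 8) → ((¬(p < 6)) ∧ (3*tot ≤ -13 → 2*store(tab, p, p + 6)[z] < 14))
Before skip: (tot ≥ -3 ∧ 3*store(tab, p, p + 6)[0] > 17 ∧ 3*store(tab, p, p + 6)[3] ≤ -6 ∧ store(tab, p, p + 6)[p] ≠ 3*p - 8) → ((¬(p < 6)) ∧ (3*tot ≤ -13 → 2*store(tab, p, p + 6)[z] < 14))
Before z := tot + 2: (tot ≥ -3 ∧ 3*store(tab, p, p + 6)[0] > 17 ∧ 3*store(tab, p, p + 6)[3] ≤ -6 ∧ store(tab, p, p + 6)[p] ≠ 3*p - 8) → ((¬(p < 6)) ∧ (3*tot ≤ -13 → 2*store(tab, p, p + 6)[tot + 2] < 14))
Answer: WP = (tot ≥ -3 ∧ 3*store(tab, p, p + 6)[0] > 17 ∧ 3*store(tab, p, p + 6)[3] ≤ -6 ∧ store(tab, p, p + 6)[p] ≠ 3*p - 8) → ((¬(p < 6)) ∧ (3*tot ≤ -13 → 2*store(tab, p, p + 6)[tot + 2] < 14))


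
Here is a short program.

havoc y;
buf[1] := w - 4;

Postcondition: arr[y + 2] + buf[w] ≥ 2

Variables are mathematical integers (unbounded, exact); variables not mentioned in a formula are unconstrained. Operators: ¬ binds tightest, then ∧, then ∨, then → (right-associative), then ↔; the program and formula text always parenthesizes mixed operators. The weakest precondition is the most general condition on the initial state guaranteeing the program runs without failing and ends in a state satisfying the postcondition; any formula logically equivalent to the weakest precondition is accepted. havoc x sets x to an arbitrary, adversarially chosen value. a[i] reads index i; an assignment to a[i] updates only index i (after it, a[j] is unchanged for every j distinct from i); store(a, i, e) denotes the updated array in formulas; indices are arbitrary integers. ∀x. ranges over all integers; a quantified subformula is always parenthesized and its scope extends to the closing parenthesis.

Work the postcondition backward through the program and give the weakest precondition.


Working backward. After the program, arr[y + 2] + buf[w] ≥ 2 must hold.
Before buf[1] := w - 4: arr[y + 2] + store(buf, 1, w - 4)[w] ≥ 2
Before havoc y: ∀y_1. arr[y_1 + 2] + store(buf, 1, w - 4)[w] ≥ 2
Answer: WP = ∀y_1. arr[y_1 + 2] + store(buf, 1, w - 4)[w] ≥ 2


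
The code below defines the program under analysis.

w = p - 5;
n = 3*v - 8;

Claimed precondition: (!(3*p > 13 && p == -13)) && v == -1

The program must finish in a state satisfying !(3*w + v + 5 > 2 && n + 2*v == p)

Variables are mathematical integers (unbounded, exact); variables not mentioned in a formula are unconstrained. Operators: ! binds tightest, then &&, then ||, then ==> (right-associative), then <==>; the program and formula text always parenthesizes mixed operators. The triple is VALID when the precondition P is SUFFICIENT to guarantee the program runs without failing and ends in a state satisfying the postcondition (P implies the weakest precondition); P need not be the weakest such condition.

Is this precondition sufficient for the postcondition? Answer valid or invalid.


Working backward. After the program, the postcondition !(3*w + v + 5 > 2 && n + 2*v == p) must hold; in canonical form it is !(v + 3*w > -3 && n + 2*v == p).
Before n := 3*v - 8: !(v + 3*w > -3 && 5*v == p + 8)
Before w := p - 5: !(3*p + v > 12 && 5*v == p + 8)
The weakest precondition is !(3*p + v > 12 && 5*v == p + 8).
Check whether (!(3*p > 13 && p == -13)) && v == -1 implies it.
Every state satisfying the precondition satisfies the weakest precondition: the implication holds.
Answer: valid


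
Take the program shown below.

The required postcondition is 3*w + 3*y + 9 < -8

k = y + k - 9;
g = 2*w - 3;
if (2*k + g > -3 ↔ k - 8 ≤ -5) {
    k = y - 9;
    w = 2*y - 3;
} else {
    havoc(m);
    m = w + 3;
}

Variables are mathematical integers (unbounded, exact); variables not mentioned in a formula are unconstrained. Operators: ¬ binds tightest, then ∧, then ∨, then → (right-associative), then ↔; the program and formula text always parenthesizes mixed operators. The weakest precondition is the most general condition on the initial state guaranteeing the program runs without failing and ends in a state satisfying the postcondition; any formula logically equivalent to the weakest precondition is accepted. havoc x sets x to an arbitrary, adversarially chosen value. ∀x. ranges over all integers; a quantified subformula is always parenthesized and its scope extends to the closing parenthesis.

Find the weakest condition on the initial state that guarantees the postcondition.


Working backward. After the program, the postcondition 3*w + 3*y + 9 < -8 must hold; in canonical form it is 3*w + 3*y < -17.
Then branch requires 9*y < -8; else branch requires 3*w + 3*y < -17.
Before the if: ((g + 2*k > -3 ↔ k ≤ 3) → 9*y < -8) ∧ ((¬(g + 2*k > -3 ↔ k ≤ 3)) → 3*w + 3*y < -17)
Before g := 2*w - 3: ((2*k + 2*w > 0 ↔ k ≤ 3) → 9*y < -8) ∧ ((¬(2*k + 2*w > 0 ↔ k ≤ 3)) → 3*w + 3*y < -17)
Before k := y + k - 9: ((2*k + 2*w + 2*y > 18 ↔ k + y ≤ 12) → 9*y < -8) ∧ ((¬(2*k + 2*w + 2*y > 18 ↔ k + y ≤ 12)) → 3*w + 3*y < -17)
Answer: WP = ((2*k + 2*w + 2*y > 18 ↔ k + y ≤ 12) → 9*y < -8) ∧ ((¬(2*k + 2*w + 2*y > 18 ↔ k + y ≤ 12)) → 3*w + 3*y < -17)


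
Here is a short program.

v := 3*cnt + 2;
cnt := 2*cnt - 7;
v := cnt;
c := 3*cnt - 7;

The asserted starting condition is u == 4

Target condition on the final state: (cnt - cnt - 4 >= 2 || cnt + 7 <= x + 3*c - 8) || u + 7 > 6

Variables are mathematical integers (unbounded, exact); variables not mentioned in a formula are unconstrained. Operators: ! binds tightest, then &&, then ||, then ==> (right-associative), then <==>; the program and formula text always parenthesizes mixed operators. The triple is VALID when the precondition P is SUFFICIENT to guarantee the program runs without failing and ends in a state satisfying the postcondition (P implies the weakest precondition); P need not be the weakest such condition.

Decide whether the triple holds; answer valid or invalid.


Working backward. After the program, the postcondition (cnt - cnt - 4 >= 2 || cnt + 7 <= x + 3*c - 8) || u + 7 > 6 must hold; in canonical form it is cnt <= 3*c + x - 15 || u > -1.
Before c := 3*cnt - 7: 8*cnt + x >= 36 || u > -1
Before v := cnt: 8*cnt + x >= 36 || u > -1
Before cnt := 2*cnt - 7: 16*cnt + x >= 92 || u > -1
Before v := 3*cnt + 2: 16*cnt + x >= 92 || u > -1
The weakest precondition is 16*cnt + x >= 92 || u > -1.
Check whether u == 4 implies it.
Every state satisfying the precondition satisfies the weakest precondition: the implication holds.
Answer: valid


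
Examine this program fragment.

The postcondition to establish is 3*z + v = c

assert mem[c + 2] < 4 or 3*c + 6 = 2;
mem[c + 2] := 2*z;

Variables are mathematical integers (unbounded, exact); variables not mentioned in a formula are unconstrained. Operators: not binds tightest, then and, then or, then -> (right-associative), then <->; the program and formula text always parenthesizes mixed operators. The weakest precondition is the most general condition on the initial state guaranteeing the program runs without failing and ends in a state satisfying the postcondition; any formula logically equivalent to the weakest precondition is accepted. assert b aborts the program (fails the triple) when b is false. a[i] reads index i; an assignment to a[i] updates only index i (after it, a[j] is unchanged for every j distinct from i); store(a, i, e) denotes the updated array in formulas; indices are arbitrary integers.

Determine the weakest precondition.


Working backward. After the program, the postcondition 3*z + v = c must hold; in canonical form it is v + 3*z = c.
Before mem[c + 2] := 2*z: v + 3*z = c
Before assert mem[c + 2] < 4 or 3*c + 6 = 2: (mem[c + 2] < 4 or 3*c = -4) and v + 3*z = c
Answer: WP = (mem[c + 2] < 4 or 3*c = -4) and v + 3*z = c


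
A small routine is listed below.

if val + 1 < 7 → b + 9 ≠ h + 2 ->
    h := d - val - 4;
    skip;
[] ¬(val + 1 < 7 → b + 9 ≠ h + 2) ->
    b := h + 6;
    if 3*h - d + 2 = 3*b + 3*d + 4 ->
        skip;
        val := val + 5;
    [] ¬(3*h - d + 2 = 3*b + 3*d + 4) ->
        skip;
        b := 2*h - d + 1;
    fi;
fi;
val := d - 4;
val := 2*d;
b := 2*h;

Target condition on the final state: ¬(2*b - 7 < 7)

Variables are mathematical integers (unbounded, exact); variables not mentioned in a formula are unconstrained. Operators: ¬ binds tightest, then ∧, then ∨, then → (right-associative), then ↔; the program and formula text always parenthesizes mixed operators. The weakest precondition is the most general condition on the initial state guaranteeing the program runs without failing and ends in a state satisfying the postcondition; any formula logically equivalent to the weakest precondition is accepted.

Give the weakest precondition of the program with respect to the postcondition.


Working backward. After the program, the postcondition ¬(2*b - 7 < 7) must hold; in canonical form it is ¬(2*b < 14).
Before b := 2*h: ¬(4*h < 14)
Before val := 2*d: ¬(4*h < 14)
Before val := d - 4: ¬(4*h < 14)
Then branch requires ¬(4*d < 4*val + 30); else branch requires (4*d = -20 → (¬(4*h < 14))) ∧ ((¬(4*d = -20)) → (¬(4*h < 14))).
Before the if: ((val < 6 → b ≠ h - 7) → (¬(4*d < 4*val + 30))) ∧ ((¬(val < 6 → b ≠ h - 7)) → ((4*d = -20 → (¬(4*h < 14))) ∧ ((¬(4*d = -20)) → (¬(4*h < 14)))))
Answer: WP = ((val < 6 → b ≠ h - 7) → (¬(4*d < 4*val + 30))) ∧ ((¬(val < 6 → b ≠ h - 7)) → ((4*d = -20 → (¬(4*h < 14))) ∧ ((¬(4*d = -20)) → (¬(4*h < 14)))))


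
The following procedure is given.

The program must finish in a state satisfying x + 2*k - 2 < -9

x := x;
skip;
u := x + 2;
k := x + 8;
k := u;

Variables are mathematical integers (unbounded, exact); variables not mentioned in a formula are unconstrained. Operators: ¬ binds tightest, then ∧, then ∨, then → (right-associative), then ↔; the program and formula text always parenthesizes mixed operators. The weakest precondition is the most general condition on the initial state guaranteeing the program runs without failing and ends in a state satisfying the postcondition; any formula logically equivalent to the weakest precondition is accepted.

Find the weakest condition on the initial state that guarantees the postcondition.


Working backward. After the program, the postcondition x + 2*k - 2 < -9 must hold; in canonical form it is 2*k + x < -7.
Before k := u: 2*u + x < -7
Before k := x + 8: 2*u + x < -7
Before u := x + 2: 3*x < -11
Before skip: 3*x < -11
Before x := x: 3*x < -11
Answer: WP = 3*x < -11


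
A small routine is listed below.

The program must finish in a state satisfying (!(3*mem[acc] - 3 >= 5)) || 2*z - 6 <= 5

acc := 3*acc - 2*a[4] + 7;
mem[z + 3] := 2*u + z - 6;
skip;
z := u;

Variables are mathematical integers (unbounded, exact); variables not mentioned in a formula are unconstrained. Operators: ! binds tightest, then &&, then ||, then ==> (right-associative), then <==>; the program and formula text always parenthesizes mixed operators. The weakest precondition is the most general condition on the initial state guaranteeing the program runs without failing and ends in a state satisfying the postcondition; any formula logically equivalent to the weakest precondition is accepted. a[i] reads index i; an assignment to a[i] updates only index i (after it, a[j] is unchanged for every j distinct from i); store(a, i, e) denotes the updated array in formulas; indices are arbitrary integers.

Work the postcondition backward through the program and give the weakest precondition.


Working backward. After the program, the postcondition (!(3*mem[acc] - 3 >= 5)) || 2*z - 6 <= 5 must hold; in canonical form it is (!(3*mem[acc] >= 8)) || 2*z <= 11.
Before z := u: (!(3*mem[acc] >= 8)) || 2*u <= 11
Before skip: (!(3*mem[acc] >= 8)) || 2*u <= 11
Before mem[z + 3] := 2*u + z - 6: (!(3*store(mem, z + 3, 2*u + z - 6)[acc] >= 8)) || 2*u <= 11
Before acc := 3*acc - 2*a[4] + 7: (!(3*store(mem, z + 3, 2*u + z - 6)[-2*a[4] + 3*acc + 7] >= 8)) || 2*u <= 11
Answer: WP = (!(3*store(mem, z + 3, 2*u + z - 6)[-2*a[4] + 3*acc + 7] >= 8)) || 2*u <= 11


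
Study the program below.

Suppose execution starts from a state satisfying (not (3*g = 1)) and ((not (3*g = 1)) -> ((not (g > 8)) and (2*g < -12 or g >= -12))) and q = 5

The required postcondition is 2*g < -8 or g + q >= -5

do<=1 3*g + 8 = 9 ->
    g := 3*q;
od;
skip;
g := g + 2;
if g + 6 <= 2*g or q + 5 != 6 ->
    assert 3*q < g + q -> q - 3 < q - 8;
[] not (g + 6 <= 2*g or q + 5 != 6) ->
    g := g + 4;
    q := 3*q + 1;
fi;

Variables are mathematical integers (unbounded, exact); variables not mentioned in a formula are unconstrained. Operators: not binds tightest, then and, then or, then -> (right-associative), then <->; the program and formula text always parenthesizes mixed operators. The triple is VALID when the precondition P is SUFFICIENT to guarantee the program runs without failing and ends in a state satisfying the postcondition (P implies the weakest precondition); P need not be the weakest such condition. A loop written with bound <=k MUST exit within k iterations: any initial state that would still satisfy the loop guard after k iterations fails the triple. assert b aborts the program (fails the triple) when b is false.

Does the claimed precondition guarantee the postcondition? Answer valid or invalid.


Working backward. After the program, 2*g < -8 or g + q >= -5 must hold.
Then branch requires (not (2*q < g)) and (2*g < -8 or g + q >= -5); else branch requires 2*g < -16 or g + 3*q >= -10.
Before the if: ((g >= 6 or q != 1) -> ((not (2*q < g)) and (2*g < -8 or g + q >= -5))) and ((not (g >= 6 or q != 1)) -> (2*g < -16 or g + 3*q >= -10))
Before g := g + 2: ((g >= 4 or q != 1) -> ((not (2*q < g + 2)) and (2*g < -12 or g + q >= -7))) and ((not (g >= 4 or q != 1)) -> (2*g < -20 or g + 3*q >= -12))
Before skip: ((g >= 4 or q != 1) -> ((not (2*q < g + 2)) and (2*g < -12 or g + q >= -7))) and ((not (g >= 4 or q != 1)) -> (2*g < -20 or g + 3*q >= -12))
Before the loop (bound <=1), unroll the exhaustion recursion (WP_0 = exit-now case; WP_j = one more guarded iteration, up to j = 1):
  WP_0: (not (3*g = 1)) and ((g >= 4 or q != 1) -> ((not (2*q < g + 2)) and (2*g < -12 or g + q >= -7))) and ((not (g >= 4 or q != 1)) -> (2*g < -20 or g + 3*q >= -12))
  WP_1: (3*g = 1 -> ((not (9*q = 1)) and ((3*q >= 4 or q != 1) -> ((not (q > -2)) and (6*q < -12 or 4*q >= -7))) and ((not (3*q >= 4 or q != 1)) -> (6*q < -20 or 6*q >= -12)))) and ((not (3*g = 1)) -> (((g >= 4 or q != 1) -> ((not (2*q < g + 2)) and (2*g < -12 or g + q >= -7))) and ((not (g >= 4 or q != 1)) -> (2*g < -20 or g + 3*q >= -12))))
So before the loop: (3*g = 1 -> ((not (9*q = 1)) and ((3*q >= 4 or q != 1) -> ((not (q > -2)) and (6*q < -12 or 4*q >= -7))) and ((not (3*q >= 4 or q != 1)) -> (6*q < -20 or 6*q >= -12)))) and ((not (3*g = 1)) -> (((g >= 4 or q != 1) -> ((not (2*q < g + 2)) and (2*g < -12 or g + q >= -7))) and ((not (g >= 4 or q != 1)) -> (2*g < -20 or g + 3*q >= -12))))
The weakest precondition is (3*g = 1 -> ((not (9*q = 1)) and ((3*q >= 4 or q != 1) -> ((not (q > -2)) and (6*q < -12 or 4*q >= -7))) and ((not (3*q >= 4 or q != 1)) -> (6*q < -20 or 6*q >= -12)))) and ((not (3*g = 1)) -> (((g >= 4 or q != 1) -> ((not (2*q < g + 2)) and (2*g < -12 or g + q >= -7))) and ((not (g >= 4 or q != 1)) -> (2*g < -20 or g + 3*q >= -12)))).
Check whether (not (3*g = 1)) and ((not (3*g = 1)) -> ((not (g > 8)) and (2*g < -12 or g >= -12))) and q = 5 implies it.
Every state satisfying the precondition satisfies the weakest precondition: the implication holds.
Answer: valid


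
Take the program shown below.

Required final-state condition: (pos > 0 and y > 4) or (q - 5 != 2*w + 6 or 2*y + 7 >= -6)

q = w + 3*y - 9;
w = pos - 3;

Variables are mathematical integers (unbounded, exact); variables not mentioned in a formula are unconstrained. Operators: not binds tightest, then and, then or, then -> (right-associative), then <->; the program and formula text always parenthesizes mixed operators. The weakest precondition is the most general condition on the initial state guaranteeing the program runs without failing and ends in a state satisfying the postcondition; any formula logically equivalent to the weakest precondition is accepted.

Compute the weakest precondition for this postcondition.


Working backward. After the program, the postcondition (pos > 0 and y > 4) or (q - 5 != 2*w + 6 or 2*y + 7 >= -6) must hold; in canonical form it is (pos > 0 and y > 4) or q != 2*w + 11 or 2*y >= -13.
Before w := pos - 3: (pos > 0 and y > 4) or q != 2*pos + 5 or 2*y >= -13
Before q := w + 3*y - 9: (pos > 0 and y > 4) or w + 3*y != 2*pos + 14 or 2*y >= -13
Answer: WP = (pos > 0 and y > 4) or w + 3*y != 2*pos + 14 or 2*y >= -13


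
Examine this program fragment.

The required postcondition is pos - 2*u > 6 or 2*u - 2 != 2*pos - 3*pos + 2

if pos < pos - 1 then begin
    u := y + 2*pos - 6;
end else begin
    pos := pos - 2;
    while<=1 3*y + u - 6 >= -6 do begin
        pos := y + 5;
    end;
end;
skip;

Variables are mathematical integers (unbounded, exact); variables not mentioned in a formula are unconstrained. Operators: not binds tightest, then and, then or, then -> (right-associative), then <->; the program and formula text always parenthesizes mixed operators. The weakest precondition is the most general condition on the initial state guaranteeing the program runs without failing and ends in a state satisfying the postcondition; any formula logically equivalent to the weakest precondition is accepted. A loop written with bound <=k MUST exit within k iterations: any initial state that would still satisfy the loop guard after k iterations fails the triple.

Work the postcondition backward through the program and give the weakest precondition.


Working backward. After the program, the postcondition pos - 2*u > 6 or 2*u - 2 != 2*pos - 3*pos + 2 must hold; in canonical form it is pos > 2*u + 6 or pos + 2*u != 4.
Before skip: pos > 2*u + 6 or pos + 2*u != 4
Then branch requires 3*pos + 2*y < 6 or 5*pos + 2*y != 16; else branch requires (u + 3*y >= 0 -> ((not (u + 3*y >= 0)) and (y > 2*u + 1 or 2*u + y != -1))) and ((not (u + 3*y >= 0)) -> (pos > 2*u + 8 or pos + 2*u != 6)).
Before the if: (u + 3*y >= 0 -> ((not (u + 3*y >= 0)) and (y > 2*u + 1 or 2*u + y != -1))) and ((not (u + 3*y >= 0)) -> (pos > 2*u + 8 or pos + 2*u != 6))
Answer: WP = (u + 3*y >= 0 -> ((not (u + 3*y >= 0)) and (y > 2*u + 1 or 2*u + y != -1))) and ((not (u + 3*y >= 0)) -> (pos > 2*u + 8 or pos + 2*u != 6))


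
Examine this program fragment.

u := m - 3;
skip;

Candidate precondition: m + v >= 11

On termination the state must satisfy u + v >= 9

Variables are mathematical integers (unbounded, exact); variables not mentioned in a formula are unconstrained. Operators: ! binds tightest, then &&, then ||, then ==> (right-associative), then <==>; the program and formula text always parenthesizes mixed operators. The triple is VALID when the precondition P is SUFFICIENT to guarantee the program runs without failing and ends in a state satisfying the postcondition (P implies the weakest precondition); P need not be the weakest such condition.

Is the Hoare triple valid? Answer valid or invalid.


Working backward. After the program, u + v >= 9 must hold.
Before skip: u + v >= 9
Before u := m - 3: m + v >= 12
The weakest precondition is m + v >= 12.
Check whether m + v >= 11 implies it.
Countermodel: at the initial state m = 11, v = 0, the precondition holds but the weakest precondition fails.
Answer: invalid


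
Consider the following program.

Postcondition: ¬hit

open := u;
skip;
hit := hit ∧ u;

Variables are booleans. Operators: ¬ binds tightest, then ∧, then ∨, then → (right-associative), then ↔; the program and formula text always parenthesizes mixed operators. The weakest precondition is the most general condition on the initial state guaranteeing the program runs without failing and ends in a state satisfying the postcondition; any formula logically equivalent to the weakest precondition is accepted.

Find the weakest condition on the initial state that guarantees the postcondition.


Working backward. After the program, ¬hit must hold.
Before hit := hit ∧ u: ¬(hit ∧ u)
Before skip: ¬(hit ∧ u)
Before open := u: ¬(hit ∧ u)
Answer: WP = ¬(hit ∧ u)


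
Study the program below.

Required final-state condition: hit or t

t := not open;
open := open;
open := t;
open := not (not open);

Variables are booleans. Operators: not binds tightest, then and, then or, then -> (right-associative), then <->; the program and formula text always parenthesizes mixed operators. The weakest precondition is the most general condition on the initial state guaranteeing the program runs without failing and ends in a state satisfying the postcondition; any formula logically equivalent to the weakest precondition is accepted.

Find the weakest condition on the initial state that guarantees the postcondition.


Working backward. After the program, hit or t must hold.
Before open := not (not open): hit or t
Before open := t: hit or t
Before open := open: hit or t
Before t := not open: hit or (not open)
Answer: WP = hit or (not open)


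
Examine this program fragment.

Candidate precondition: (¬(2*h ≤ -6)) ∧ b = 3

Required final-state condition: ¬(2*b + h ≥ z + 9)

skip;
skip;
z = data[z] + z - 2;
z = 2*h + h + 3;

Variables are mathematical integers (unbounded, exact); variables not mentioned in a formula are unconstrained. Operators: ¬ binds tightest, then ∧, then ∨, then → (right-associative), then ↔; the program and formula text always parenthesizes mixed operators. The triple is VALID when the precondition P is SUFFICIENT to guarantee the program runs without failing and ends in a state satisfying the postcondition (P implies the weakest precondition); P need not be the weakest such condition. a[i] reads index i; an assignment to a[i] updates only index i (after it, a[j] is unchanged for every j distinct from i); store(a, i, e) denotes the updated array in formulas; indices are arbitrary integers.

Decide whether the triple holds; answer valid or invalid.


Working backward. After the program, ¬(2*b + h ≥ z + 9) must hold.
Before z := 2*h + h + 3: ¬(2*b ≥ 2*h + 12)
Before z := data[z] + z - 2: ¬(2*b ≥ 2*h + 12)
Before skip: ¬(2*b ≥ 2*h + 12)
Before skip: ¬(2*b ≥ 2*h + 12)
The weakest precondition is ¬(2*b ≥ 2*h + 12).
Check whether (¬(2*h ≤ -6)) ∧ b = 3 implies it.
Every state satisfying the precondition satisfies the weakest precondition: the implication holds.
Answer: valid


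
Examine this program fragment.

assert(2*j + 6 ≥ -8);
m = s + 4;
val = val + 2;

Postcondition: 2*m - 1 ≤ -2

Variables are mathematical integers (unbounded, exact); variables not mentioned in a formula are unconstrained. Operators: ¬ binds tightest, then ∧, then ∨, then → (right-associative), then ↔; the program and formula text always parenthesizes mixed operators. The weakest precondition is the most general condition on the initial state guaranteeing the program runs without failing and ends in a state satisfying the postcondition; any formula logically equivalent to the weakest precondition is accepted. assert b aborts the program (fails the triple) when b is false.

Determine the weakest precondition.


Working backward. After the program, the postcondition 2*m - 1 ≤ -2 must hold; in canonical form it is 2*m ≤ -1.
Before val := val + 2: 2*m ≤ -1
Before m := s + 4: 2*s ≤ -9
Before assert 2*j + 6 ≥ -8: 2*j ≥ -14 ∧ 2*s ≤ -9
Answer: WP = 2*j ≥ -14 ∧ 2*s ≤ -9


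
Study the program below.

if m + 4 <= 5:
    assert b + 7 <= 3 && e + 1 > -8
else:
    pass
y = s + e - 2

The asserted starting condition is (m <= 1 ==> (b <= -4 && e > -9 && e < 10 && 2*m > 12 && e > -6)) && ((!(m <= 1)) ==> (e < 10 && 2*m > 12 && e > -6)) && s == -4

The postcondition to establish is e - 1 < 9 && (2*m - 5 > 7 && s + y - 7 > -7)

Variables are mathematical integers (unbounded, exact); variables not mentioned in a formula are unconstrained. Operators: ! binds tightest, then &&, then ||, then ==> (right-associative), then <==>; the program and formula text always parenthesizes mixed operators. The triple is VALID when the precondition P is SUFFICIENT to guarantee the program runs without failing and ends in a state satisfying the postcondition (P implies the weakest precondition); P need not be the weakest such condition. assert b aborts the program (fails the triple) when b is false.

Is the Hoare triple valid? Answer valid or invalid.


Working backward. After the program, the postcondition e - 1 < 9 && (2*m - 5 > 7 && s + y - 7 > -7) must hold; in canonical form it is e < 10 && 2*m > 12 && s + y > 0.
Before y := s + e - 2: e < 10 && 2*m > 12 && e + 2*s > 2
Then branch requires b <= -4 && e > -9 && e < 10 && 2*m > 12 && e + 2*s > 2; else branch requires e < 10 && 2*m > 12 && e + 2*s > 2.
Before the if: (m <= 1 ==> (b <= -4 && e > -9 && e < 10 && 2*m > 12 && e + 2*s > 2)) && ((!(m <= 1)) ==> (e < 10 && 2*m > 12 && e + 2*s > 2))
The weakest precondition is (m <= 1 ==> (b <= -4 && e > -9 && e < 10 && 2*m > 12 && e + 2*s > 2)) && ((!(m <= 1)) ==> (e < 10 && 2*m > 12 && e + 2*s > 2)).
Check whether (m <= 1 ==> (b <= -4 && e > -9 && e < 10 && 2*m > 12 && e > -6)) && ((!(m <= 1)) ==> (e < 10 && 2*m > 12 && e > -6)) && s == -4 implies it.
Countermodel: at the initial state b = -4, e = 0, m = 7, s = -4, the precondition holds but the weakest precondition fails.
Answer: invalid


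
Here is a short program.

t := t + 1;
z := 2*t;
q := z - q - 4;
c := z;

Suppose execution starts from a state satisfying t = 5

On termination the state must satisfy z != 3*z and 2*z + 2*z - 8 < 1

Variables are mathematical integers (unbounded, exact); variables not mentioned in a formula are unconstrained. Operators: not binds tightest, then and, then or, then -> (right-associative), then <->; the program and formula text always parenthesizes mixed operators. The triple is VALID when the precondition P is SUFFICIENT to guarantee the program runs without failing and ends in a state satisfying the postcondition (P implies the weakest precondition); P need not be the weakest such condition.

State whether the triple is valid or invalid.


Working backward. After the program, the postcondition z != 3*z and 2*z + 2*z - 8 < 1 must hold; in canonical form it is 2*z != 0 and 4*z < 9.
Before c := z: 2*z != 0 and 4*z < 9
Before q := z - q - 4: 2*z != 0 and 4*z < 9
Before z := 2*t: 4*t != 0 and 8*t < 9
Before t := t + 1: 4*t != -4 and 8*t < 1
The weakest precondition is 4*t != -4 and 8*t < 1.
Check whether t = 5 implies it.
Countermodel: at the initial state t = 5, the precondition holds but the weakest precondition fails.
Answer: invalid


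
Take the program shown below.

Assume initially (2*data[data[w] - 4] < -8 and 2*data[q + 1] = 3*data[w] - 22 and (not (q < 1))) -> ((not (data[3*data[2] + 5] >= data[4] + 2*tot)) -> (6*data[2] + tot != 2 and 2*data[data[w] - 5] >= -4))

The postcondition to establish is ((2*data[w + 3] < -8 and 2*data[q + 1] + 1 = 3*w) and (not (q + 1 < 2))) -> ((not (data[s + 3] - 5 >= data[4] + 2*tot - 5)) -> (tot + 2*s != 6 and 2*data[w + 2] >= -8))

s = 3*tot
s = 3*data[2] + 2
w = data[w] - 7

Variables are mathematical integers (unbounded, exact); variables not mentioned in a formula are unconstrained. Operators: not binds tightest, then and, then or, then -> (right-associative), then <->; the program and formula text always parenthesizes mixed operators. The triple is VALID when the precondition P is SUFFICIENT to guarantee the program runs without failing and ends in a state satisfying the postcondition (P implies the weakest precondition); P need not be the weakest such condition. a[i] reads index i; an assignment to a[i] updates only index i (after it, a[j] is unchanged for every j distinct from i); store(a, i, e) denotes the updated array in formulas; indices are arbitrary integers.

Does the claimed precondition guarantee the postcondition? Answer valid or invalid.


Working backward. After the program, the postcondition ((2*data[w + 3] < -8 and 2*data[q + 1] + 1 = 3*w) and (not (q + 1 < 2))) -> ((not (data[s + 3] - 5 >= data[4] + 2*tot - 5)) -> (tot + 2*s != 6 and 2*data[w + 2] >= -8)) must hold; in canonical form it is (2*data[w + 3] < -8 and 2*data[q + 1] = 3*w - 1 and (not (q < 1))) -> ((not (data[s + 3] >= data[4] + 2*tot)) -> (2*s + tot != 6 and 2*data[w + 2] >= -8)).
Before w := data[w] - 7: (2*data[data[w] - 4] < -8 and 2*data[q + 1] = 3*data[w] - 22 and (not (q < 1))) -> ((not (data[s + 3] >= data[4] + 2*tot)) -> (2*s + tot != 6 and 2*data[data[w] - 5] >= -8))
Before s := 3*data[2] + 2: (2*data[data[w] - 4] < -8 and 2*data[q + 1] = 3*data[w] - 22 and (not (q < 1))) -> ((not (data[3*data[2] + 5] >= data[4] + 2*tot)) -> (6*data[2] + tot != 2 and 2*data[data[w] - 5] >= -8))
Before s := 3*tot: (2*data[data[w] - 4] < -8 and 2*data[q + 1] = 3*data[w] - 22 and (not (q < 1))) -> ((not (data[3*data[2] + 5] >= data[4] + 2*tot)) -> (6*data[2] + tot != 2 and 2*data[data[w] - 5] >= -8))
The weakest precondition is (2*data[data[w] - 4] < -8 and 2*data[q + 1] = 3*data[w] - 22 and (not (q < 1))) -> ((not (data[3*data[2] + 5] >= data[4] + 2*tot)) -> (6*data[2] + tot != 2 and 2*data[data[w] - 5] >= -8)).
Check whether (2*data[data[w] - 4] < -8 and 2*data[q + 1] = 3*data[w] - 22 and (not (q < 1))) -> ((not (data[3*data[2] + 5] >= data[4] + 2*tot)) -> (6*data[2] + tot != 2 and 2*data[data[w] - 5] >= -4)) implies it.
Every state satisfying the precondition satisfies the weakest precondition: the implication holds.
Answer: valid


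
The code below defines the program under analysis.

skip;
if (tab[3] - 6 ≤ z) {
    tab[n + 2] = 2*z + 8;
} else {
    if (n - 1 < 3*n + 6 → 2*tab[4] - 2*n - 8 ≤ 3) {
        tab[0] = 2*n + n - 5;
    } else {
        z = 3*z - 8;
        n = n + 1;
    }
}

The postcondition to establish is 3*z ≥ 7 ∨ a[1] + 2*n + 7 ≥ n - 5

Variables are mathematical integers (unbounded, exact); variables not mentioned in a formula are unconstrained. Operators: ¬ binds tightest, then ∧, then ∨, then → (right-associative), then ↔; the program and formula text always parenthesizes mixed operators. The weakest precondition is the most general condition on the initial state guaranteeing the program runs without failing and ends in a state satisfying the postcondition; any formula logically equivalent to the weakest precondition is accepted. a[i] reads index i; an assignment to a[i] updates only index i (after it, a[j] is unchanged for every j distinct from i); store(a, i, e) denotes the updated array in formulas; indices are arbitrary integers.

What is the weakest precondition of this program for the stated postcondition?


Working backward. After the program, the postcondition 3*z ≥ 7 ∨ a[1] + 2*n + 7 ≥ n - 5 must hold; in canonical form it is 3*z ≥ 7 ∨ a[1] + n ≥ -12.
Then branch requires 3*z ≥ 7 ∨ a[1] + n ≥ -12; else branch requires ((2*n > -7 → 2*tab[4] ≤ 2*n + 11) → (3*z ≥ 7 ∨ a[1] + n ≥ -12)) ∧ ((¬(2*n > -7 → 2*tab[4] ≤ 2*n + 11)) → (9*z ≥ 31 ∨ a[1] + n ≥ -13)).
Before the if: (tab[3] ≤ z + 6 → (3*z ≥ 7 ∨ a[1] + n ≥ -12)) ∧ ((¬(tab[3] ≤ z + 6)) → (((2*n > -7 → 2*tab[4] ≤ 2*n + 11) → (3*z ≥ 7 ∨ a[1] + n ≥ -12)) ∧ ((¬(2*n > -7 → 2*tab[4] ≤ 2*n + 11)) → (9*z ≥ 31 ∨ a[1] + n ≥ -13))))
Before skip: (tab[3] ≤ z + 6 → (3*z ≥ 7 ∨ a[1] + n ≥ -12)) ∧ ((¬(tab[3] ≤ z + 6)) → (((2*n > -7 → 2*tab[4] ≤ 2*n + 11) → (3*z ≥ 7 ∨ a[1] + n ≥ -12)) ∧ ((¬(2*n > -7 → 2*tab[4] ≤ 2*n + 11)) → (9*z ≥ 31 ∨ a[1] + n ≥ -13))))
Answer: WP = (tab[3] ≤ z + 6 → (3*z ≥ 7 ∨ a[1] + n ≥ -12)) ∧ ((¬(tab[3] ≤ z + 6)) → (((2*n > -7 → 2*tab[4] ≤ 2*n + 11) → (3*z ≥ 7 ∨ a[1] + n ≥ -12)) ∧ ((¬(2*n > -7 → 2*tab[4] ≤ 2*n + 11)) → (9*z ≥ 31 ∨ a[1] + n ≥ -13))))


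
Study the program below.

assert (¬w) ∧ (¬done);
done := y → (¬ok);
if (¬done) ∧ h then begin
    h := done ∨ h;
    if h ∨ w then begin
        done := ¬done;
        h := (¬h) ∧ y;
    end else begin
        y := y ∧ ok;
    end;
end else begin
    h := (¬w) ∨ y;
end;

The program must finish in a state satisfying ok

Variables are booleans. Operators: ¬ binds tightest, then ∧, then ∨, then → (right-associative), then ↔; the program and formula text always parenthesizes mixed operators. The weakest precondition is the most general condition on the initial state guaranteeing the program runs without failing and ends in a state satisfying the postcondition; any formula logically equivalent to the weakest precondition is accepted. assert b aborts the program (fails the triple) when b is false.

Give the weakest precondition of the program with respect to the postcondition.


Working backward. After the program, ok must hold.
Then branch requires ((done ∨ h ∨ w) → ok) ∧ ((¬(done ∨ h ∨ w)) → ok); else branch requires ok.
Before the if: (((¬done) ∧ h) → (((done ∨ h ∨ w) → ok) ∧ ((¬(done ∨ h ∨ w)) → ok))) ∧ ((¬((¬done) ∧ h)) → ok)
Before done := y → (¬ok): (((¬(y → (¬ok))) ∧ h) → ((((y → (¬ok)) ∨ h ∨ w) → ok) ∧ ((¬((y → (¬ok)) ∨ h ∨ w)) → ok))) ∧ ((¬((¬(y → (¬ok))) ∧ h)) → ok)
Before assert (¬w) ∧ (¬done): (¬w) ∧ (¬done) ∧ (((¬(y → (¬ok))) ∧ h) → ((((y → (¬ok)) ∨ h ∨ w) → ok) ∧ ((¬((y → (¬ok)) ∨ h ∨ w)) → ok))) ∧ ((¬((¬(y → (¬ok))) ∧ h)) → ok)
Answer: WP = (¬w) ∧ (¬done) ∧ (((¬(y → (¬ok))) ∧ h) → ((((y → (¬ok)) ∨ h ∨ w) → ok) ∧ ((¬((y → (¬ok)) ∨ h ∨ w)) → ok))) ∧ ((¬((¬(y → (¬ok))) ∧ h)) → ok)


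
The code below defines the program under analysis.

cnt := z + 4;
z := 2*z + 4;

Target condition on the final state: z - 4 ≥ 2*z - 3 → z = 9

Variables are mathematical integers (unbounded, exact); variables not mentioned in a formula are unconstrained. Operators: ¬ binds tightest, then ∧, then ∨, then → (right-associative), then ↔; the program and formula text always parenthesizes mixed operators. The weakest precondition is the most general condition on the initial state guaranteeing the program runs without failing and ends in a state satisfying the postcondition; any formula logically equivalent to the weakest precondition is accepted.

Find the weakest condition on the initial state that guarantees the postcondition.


Working backward. After the program, the postcondition z - 4 ≥ 2*z - 3 → z = 9 must hold; in canonical form it is z ≤ -1 → z = 9.
Before z := 2*z + 4: 2*z ≤ -5 → 2*z = 5
Before cnt := z + 4: 2*z ≤ -5 → 2*z = 5
Answer: WP = 2*z ≤ -5 → 2*z = 5


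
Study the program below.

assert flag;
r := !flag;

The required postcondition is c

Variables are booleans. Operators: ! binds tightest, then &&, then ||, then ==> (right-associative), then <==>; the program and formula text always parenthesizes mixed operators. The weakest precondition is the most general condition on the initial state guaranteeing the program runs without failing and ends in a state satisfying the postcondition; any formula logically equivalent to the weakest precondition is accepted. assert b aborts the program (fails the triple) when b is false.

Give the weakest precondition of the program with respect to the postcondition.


Working backward. After the program, c must hold.
Before r := !flag: c
Before assert flag: flag && c
Answer: WP = flag && c
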